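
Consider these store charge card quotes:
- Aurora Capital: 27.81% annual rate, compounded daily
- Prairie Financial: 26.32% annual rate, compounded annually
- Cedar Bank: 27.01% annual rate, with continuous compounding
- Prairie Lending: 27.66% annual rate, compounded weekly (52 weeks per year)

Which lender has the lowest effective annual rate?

Aurora Capital: (1 + 0.2781/365)^365 − 1 = 32.048%
Prairie Financial: compounded annually, EAR = 26.320%
Cedar Bank: e^0.2701 − 1 = 31.010%
Prairie Lending: (1 + 0.2766/52)^52 − 1 = 31.767%
The lowest effective annual rate is Prairie Financial at 26.320%.

Prairie Financial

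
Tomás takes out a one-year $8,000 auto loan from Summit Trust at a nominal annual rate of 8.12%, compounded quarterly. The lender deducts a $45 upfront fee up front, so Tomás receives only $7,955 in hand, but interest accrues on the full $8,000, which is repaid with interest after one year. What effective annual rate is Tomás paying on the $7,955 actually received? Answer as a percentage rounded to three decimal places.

8.984%

Amount owed after one year: 8,000 × (1 + 0.0812/4)^4 = 8,000 × 1.083706 = $8,669.65.
Effective rate on net proceeds: 8,669.65 / 7,955 − 1 = 0.089837 = 8.984%.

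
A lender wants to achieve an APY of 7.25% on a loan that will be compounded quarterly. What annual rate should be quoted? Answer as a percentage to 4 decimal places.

7.0608%

(1 + r/4)^4 − 1 = 0.0725, so 1 + r/4 = 1.0725^(1/4).
r/4 = 0.017652, so r = 0.070608 = 7.0608%.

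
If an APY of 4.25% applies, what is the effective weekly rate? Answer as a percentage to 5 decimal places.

The per-week rate i satisfies (1 + i)^52 = 1 + 0.0425.
i = 1.0425^(1/52) − 1 = 0.0008007 = 0.08007%.

0.08007%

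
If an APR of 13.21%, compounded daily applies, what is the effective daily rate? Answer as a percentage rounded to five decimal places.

With a nominal annual rate compounded daily, the periodic rate is the nominal rate divided by 365.
i = 0.1321 / 365 = 0.0003619 = 0.03619%.

0.03619%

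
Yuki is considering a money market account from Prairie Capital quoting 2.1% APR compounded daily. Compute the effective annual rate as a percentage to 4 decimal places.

EAR = (1 + 0.021/365)^365 − 1.
= (1 + 0.000058)^365 − 1 = 1.021221 − 1 = 2.1221%.

2.1221%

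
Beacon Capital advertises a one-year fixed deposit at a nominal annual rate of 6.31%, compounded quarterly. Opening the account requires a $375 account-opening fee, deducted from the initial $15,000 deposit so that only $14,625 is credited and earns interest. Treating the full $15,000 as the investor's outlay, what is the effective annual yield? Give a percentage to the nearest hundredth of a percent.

Value after one year: 14,625 × (1 + 0.0631/4)^4 = 14,625 × 1.064609 = $15,569.90.
Effective yield on the $15,000 outlay: 15,569.90 / 15,000 − 1 = 0.037994 = 3.80%.

3.80%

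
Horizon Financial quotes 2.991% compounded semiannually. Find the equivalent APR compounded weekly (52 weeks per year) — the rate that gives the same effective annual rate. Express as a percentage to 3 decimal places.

EAR = (1 + 0.02991/2)^2 − 1 = 0.030134.
Solve (1 + r/52)^52 = 1.030134: r/52 = 1.030134^(1/52) − 1 = 0.000571, so r = 0.029697 = 2.970%.

2.970%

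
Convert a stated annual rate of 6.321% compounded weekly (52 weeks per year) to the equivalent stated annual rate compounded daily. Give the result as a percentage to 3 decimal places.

EAR = (1 + 0.06321/52)^52 − 1 = 0.065210.
Solve (1 + r/365)^365 = 1.065210: r/365 = 1.065210^(1/365) − 1 = 0.000173, so r = 0.063177 = 6.318%.

6.318%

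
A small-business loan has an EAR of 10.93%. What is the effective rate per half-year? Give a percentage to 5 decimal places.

The per-half-year rate i satisfies (1 + i)^2 = 1 + 0.1093.
i = 1.1093^(1/2) − 1 = 0.0532331 = 5.32331%.

5.32331%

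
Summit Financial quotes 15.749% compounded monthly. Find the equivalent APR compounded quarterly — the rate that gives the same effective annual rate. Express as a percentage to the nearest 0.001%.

15.957%

EAR = (1 + 0.15749/12)^12 − 1 = 0.169370.
Solve (1 + r/4)^4 = 1.169370: r/4 = 1.169370^(1/4) − 1 = 0.039891, so r = 0.159566 = 15.957%.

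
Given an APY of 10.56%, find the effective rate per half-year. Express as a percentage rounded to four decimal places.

The per-half-year rate i satisfies (1 + i)^2 = 1 + 0.1056.
i = 1.1056^(1/2) − 1 = 0.0514752 = 5.1475%.

5.1475%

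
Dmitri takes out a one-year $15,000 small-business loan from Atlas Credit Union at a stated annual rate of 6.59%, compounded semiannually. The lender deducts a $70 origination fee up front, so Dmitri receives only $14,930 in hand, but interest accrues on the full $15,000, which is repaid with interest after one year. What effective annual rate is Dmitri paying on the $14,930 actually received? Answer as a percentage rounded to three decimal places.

7.199%

Amount owed after one year: 15,000 × (1 + 0.0659/2)^2 = 15,000 × 1.066986 = $16,004.79.
Effective rate on net proceeds: 16,004.79 / 14,930 − 1 = 0.071988 = 7.199%.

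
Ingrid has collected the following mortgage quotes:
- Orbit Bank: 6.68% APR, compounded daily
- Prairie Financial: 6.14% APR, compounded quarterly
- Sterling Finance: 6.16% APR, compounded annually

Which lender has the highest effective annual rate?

Orbit Bank: (1 + 0.0668/365)^365 − 1 = 6.908%
Prairie Financial: (1 + 0.0614/4)^4 − 1 = 6.283%
Sterling Finance: compounded annually, EAR = 6.160%
The highest effective annual rate is Orbit Bank at 6.908%.

Orbit Bank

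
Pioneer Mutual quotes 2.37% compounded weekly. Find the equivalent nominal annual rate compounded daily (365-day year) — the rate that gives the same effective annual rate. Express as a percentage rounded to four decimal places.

2.3695%

EAR = (1 + 0.0237/52)^52 − 1 = 0.023978.
Solve (1 + r/365)^365 = 1.023978: r/365 = 1.023978^(1/365) − 1 = 0.000065, so r = 0.023695 = 2.3695%.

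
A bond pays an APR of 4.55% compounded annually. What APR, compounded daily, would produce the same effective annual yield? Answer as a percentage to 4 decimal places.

4.4498%

Compounded annually, EAR = nominal = 0.045500.
Solve (1 + r/365)^365 = 1.045500: r/365 = 1.045500^(1/365) − 1 = 0.000122, so r = 0.044498 = 4.4498%.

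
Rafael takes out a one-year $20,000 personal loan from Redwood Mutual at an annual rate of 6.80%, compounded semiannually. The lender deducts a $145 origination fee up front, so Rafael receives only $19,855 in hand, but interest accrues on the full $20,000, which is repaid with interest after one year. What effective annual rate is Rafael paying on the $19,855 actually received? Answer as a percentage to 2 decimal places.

Amount owed after one year: 20,000 × (1 + 0.0680/2)^2 = 20,000 × 1.069156 = $21,383.12.
Effective rate on net proceeds: 21,383.12 / 19,855 − 1 = 0.076964 = 7.70%.

7.70%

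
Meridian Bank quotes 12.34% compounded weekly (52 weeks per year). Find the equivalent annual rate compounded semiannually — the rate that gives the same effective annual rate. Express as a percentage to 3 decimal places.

12.713%

EAR = (1 + 0.1234/52)^52 − 1 = 0.131171.
Solve (1 + r/2)^2 = 1.131171: r/2 = 1.131171^(1/2) − 1 = 0.063565, so r = 0.127131 = 12.713%.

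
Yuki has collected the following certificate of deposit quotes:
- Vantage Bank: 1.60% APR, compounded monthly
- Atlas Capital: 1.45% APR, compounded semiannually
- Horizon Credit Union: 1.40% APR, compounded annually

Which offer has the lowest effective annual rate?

Horizon Credit Union

Vantage Bank: (1 + 0.0160/12)^12 − 1 = 1.612%
Atlas Capital: (1 + 0.0145/2)^2 − 1 = 1.455%
Horizon Credit Union: compounded annually, EAR = 1.400%
The lowest effective annual rate is Horizon Credit Union at 1.400%.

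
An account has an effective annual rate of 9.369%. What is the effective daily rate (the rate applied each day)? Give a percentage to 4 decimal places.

0.0245%

The per-day rate i satisfies (1 + i)^365 = 1 + 0.09369.
i = 1.09369^(1/365) − 1 = 0.0002454 = 0.0245%.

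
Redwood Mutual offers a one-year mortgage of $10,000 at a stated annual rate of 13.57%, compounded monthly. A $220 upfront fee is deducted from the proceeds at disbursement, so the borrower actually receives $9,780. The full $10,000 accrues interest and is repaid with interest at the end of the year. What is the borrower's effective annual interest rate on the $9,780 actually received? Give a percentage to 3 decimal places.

17.021%

Amount owed after one year: 10,000 × (1 + 0.1357/12)^12 = 10,000 × 1.144466 = $11,444.66.
Effective rate on net proceeds: 11,444.66 / 9,780 − 1 = 0.170211 = 17.021%.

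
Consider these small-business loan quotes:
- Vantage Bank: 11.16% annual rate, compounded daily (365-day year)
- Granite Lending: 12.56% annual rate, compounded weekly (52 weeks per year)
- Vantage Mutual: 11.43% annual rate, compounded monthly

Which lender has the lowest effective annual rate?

Vantage Bank

Vantage Bank: (1 + 0.1116/365)^365 − 1 = 11.805%
Granite Lending: (1 + 0.1256/52)^52 − 1 = 13.366%
Vantage Mutual: (1 + 0.1143/12)^12 − 1 = 12.048%
The lowest effective annual rate is Vantage Bank at 11.805%.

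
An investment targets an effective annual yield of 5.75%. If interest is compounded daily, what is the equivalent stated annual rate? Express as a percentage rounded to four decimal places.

5.5912%

(1 + r/365)^365 − 1 = 0.0575, so 1 + r/365 = 1.0575^(1/365).
r/365 = 0.000153, so r = 0.055912 = 5.5912%.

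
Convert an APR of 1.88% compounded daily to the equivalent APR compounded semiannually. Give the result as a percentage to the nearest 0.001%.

1.889%

EAR = (1 + 0.0188/365)^365 − 1 = 0.018977.
Solve (1 + r/2)^2 = 1.018977: r/2 = 1.018977^(1/2) − 1 = 0.009444, so r = 0.018888 = 1.889%.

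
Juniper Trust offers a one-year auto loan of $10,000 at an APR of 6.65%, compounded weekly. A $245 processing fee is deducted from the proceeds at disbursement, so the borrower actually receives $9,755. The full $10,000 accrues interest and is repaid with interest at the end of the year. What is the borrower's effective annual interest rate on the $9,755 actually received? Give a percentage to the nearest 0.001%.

9.556%

Amount owed after one year: 10,000 × (1 + 0.0665/52)^52 = 10,000 × 1.068716 = $10,687.16.
Effective rate on net proceeds: 10,687.16 / 9,755 − 1 = 0.095557 = 9.556%.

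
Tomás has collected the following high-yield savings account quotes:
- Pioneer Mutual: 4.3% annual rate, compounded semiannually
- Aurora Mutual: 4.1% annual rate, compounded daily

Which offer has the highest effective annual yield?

Pioneer Mutual: (1 + 0.043/2)^2 − 1 = 4.346%
Aurora Mutual: (1 + 0.041/365)^365 − 1 = 4.185%
The highest effective annual rate is Pioneer Mutual at 4.346%.

Pioneer Mutual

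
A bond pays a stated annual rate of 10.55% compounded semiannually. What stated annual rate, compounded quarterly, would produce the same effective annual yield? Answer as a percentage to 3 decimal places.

10.414%

EAR = (1 + 0.1055/2)^2 − 1 = 0.108283.
Solve (1 + r/4)^4 = 1.108283: r/4 = 1.108283^(1/4) − 1 = 0.026036, so r = 0.104144 = 10.414%.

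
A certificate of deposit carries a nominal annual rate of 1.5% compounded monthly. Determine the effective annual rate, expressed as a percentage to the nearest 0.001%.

EAR = (1 + 0.015/12)^12 − 1.
= (1 + 0.001250)^12 − 1 = 1.015104 − 1 = 1.510%.

1.510%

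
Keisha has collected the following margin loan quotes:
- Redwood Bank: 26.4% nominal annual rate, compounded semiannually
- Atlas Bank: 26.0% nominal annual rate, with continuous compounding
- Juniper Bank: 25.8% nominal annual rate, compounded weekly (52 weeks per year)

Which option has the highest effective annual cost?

Redwood Bank: (1 + 0.264/2)^2 − 1 = 28.142%
Atlas Bank: e^0.260 − 1 = 29.693%
Juniper Bank: (1 + 0.258/52)^52 − 1 = 29.351%
The highest effective annual rate is Atlas Bank at 29.693%.

Atlas Bank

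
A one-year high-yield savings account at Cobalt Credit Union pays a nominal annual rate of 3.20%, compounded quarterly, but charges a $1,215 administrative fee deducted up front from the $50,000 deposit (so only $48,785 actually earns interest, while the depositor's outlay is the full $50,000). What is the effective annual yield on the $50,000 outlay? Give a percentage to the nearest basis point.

Value after one year: 48,785 × (1 + 0.0320/4)^4 = 48,785 × 1.032386 = $50,364.95.
Effective yield on the $50,000 outlay: 50,364.95 / 50,000 − 1 = 0.007299 = 0.73%.

0.73%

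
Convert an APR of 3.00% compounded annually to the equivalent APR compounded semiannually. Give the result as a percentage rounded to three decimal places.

Compounded annually, EAR = nominal = 0.030000.
Solve (1 + r/2)^2 = 1.030000: r/2 = 1.030000^(1/2) − 1 = 0.014889, so r = 0.029778 = 2.978%.

2.978%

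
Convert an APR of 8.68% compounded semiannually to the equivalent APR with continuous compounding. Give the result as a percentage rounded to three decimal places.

8.497%

EAR = (1 + 0.0868/2)^2 − 1 = 0.088684.
Equivalent continuous rate: r = ln(1 + 0.088684) = 0.084969 = 8.497%.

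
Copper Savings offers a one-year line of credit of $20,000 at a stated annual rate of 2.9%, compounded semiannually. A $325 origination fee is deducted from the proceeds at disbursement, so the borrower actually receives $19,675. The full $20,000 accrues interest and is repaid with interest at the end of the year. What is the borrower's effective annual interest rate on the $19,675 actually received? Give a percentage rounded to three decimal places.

Amount owed after one year: 20,000 × (1 + 0.029/2)^2 = 20,000 × 1.029210 = $20,584.20.
Effective rate on net proceeds: 20,584.20 / 19,675 − 1 = 0.046211 = 4.621%.

4.621%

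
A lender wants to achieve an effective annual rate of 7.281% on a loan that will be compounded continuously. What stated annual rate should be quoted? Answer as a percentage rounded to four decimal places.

7.0281%

Continuous: nominal r satisfies e^r − 1 = 0.07281.
r = ln(1 + 0.07281) = ln(1.07281) = 0.070281 = 7.0281%.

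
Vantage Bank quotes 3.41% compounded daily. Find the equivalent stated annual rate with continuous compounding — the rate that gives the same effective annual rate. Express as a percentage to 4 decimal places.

EAR = (1 + 0.0341/365)^365 − 1 = 0.034686.
Equivalent continuous rate: r = ln(1 + 0.034686) = 0.034098 = 3.4098%.

3.4098%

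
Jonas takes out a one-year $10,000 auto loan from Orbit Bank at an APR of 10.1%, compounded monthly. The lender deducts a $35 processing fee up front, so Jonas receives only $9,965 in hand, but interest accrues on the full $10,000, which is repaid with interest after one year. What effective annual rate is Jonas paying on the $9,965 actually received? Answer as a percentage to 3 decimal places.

10.969%

Amount owed after one year: 10,000 × (1 + 0.101/12)^12 = 10,000 × 1.105809 = $11,058.09.
Effective rate on net proceeds: 11,058.09 / 9,965 − 1 = 0.109693 = 10.969%.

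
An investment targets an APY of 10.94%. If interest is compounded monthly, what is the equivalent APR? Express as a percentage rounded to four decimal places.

(1 + r/12)^12 − 1 = 0.1094, so 1 + r/12 = 1.1094^(1/12).
r/12 = 0.008689, so r = 0.104270 = 10.4270%.

10.4270%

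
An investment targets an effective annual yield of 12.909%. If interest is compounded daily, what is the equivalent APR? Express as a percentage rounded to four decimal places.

12.1432%

(1 + r/365)^365 − 1 = 0.12909, so 1 + r/365 = 1.12909^(1/365).
r/365 = 0.000333, so r = 0.121432 = 12.1432%.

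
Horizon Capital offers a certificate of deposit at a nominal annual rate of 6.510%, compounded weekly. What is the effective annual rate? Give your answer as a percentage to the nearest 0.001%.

EAR = (1 + 0.06510/52)^52 − 1.
= (1 + 0.001252)^52 − 1 = 1.067222 − 1 = 6.722%.

6.722%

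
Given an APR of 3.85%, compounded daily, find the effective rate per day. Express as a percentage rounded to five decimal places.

0.01055%

With a nominal annual rate compounded daily, the periodic rate is the nominal rate divided by 365.
i = 0.0385 / 365 = 0.0001055 = 0.01055%.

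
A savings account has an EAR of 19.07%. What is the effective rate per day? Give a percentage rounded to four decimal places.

0.0478%

The per-day rate i satisfies (1 + i)^365 = 1 + 0.1907.
i = 1.1907^(1/365) − 1 = 0.0004783 = 0.0478%.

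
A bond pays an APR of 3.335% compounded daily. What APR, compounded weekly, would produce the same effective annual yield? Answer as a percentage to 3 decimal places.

EAR = (1 + 0.03335/365)^365 − 1 = 0.033911.
Solve (1 + r/52)^52 = 1.033911: r/52 = 1.033911^(1/52) − 1 = 0.000642, so r = 0.033359 = 3.336%.

3.336%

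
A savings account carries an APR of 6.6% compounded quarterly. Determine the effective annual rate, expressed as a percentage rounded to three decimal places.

EAR = (1 + 0.066/4)^4 − 1.
= (1 + 0.016500)^4 − 1 = 1.067652 − 1 = 6.765%.

6.765%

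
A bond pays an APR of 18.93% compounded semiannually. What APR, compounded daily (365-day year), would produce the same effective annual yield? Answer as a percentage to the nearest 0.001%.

18.091%

EAR = (1 + 0.1893/2)^2 − 1 = 0.198259.
Solve (1 + r/365)^365 = 1.198259: r/365 = 1.198259^(1/365) − 1 = 0.000496, so r = 0.180914 = 18.091%.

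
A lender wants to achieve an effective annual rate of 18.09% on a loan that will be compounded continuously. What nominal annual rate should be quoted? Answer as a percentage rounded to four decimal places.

Continuous: nominal r satisfies e^r − 1 = 0.1809.
r = ln(1 + 0.1809) = ln(1.1809) = 0.166277 = 16.6277%.

16.6277%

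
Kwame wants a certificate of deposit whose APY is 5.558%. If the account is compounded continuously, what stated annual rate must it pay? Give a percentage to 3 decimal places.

5.409%

Continuous: nominal r satisfies e^r − 1 = 0.05558.
r = ln(1 + 0.05558) = ln(1.05558) = 0.054090 = 5.409%.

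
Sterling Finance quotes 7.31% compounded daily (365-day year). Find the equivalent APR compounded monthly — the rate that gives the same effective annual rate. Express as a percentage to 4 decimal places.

7.3316%

EAR = (1 + 0.0731/365)^365 − 1 = 0.075830.
Solve (1 + r/12)^12 = 1.075830: r/12 = 1.075830^(1/12) − 1 = 0.006110, so r = 0.073316 = 7.3316%.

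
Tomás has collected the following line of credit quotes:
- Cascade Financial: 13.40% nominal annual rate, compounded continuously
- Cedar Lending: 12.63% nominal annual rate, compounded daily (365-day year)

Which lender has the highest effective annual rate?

Cascade Financial

Cascade Financial: e^0.1340 − 1 = 14.339%
Cedar Lending: (1 + 0.1263/365)^365 − 1 = 13.460%
The highest effective annual rate is Cascade Financial at 14.339%.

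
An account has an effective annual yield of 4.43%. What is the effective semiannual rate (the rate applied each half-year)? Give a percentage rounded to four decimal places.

2.1910%

The per-half-year rate i satisfies (1 + i)^2 = 1 + 0.0443.
i = 1.0443^(1/2) − 1 = 0.0219100 = 2.1910%.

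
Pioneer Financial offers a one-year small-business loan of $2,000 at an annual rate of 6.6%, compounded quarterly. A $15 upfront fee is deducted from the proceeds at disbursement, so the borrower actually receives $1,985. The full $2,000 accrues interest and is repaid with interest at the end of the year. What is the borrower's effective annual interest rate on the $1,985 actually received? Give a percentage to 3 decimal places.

7.572%

Amount owed after one year: 2,000 × (1 + 0.066/4)^4 = 2,000 × 1.067652 = $2,135.30.
Effective rate on net proceeds: 2,135.30 / 1,985 − 1 = 0.075719 = 7.572%.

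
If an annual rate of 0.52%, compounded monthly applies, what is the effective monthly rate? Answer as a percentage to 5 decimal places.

With a nominal annual rate compounded monthly, the periodic rate is the nominal rate divided by 12.
i = 0.0052 / 12 = 0.0004333 = 0.04333%.

0.04333%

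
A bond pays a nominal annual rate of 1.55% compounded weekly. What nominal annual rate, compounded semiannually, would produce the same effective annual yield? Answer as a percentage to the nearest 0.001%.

1.556%

EAR = (1 + 0.0155/52)^52 − 1 = 0.015618.
Solve (1 + r/2)^2 = 1.015618: r/2 = 1.015618^(1/2) − 1 = 0.007779, so r = 0.015558 = 1.556%.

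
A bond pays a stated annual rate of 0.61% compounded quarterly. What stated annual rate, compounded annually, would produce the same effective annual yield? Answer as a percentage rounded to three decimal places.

EAR = (1 + 0.0061/4)^4 − 1 = 0.006114.
Compounded annually, the equivalent nominal rate is the EAR itself: 0.611%.

0.611%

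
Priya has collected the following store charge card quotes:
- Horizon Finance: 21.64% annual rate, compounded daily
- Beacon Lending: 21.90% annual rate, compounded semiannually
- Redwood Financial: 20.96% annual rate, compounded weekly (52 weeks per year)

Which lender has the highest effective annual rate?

Horizon Finance

Horizon Finance: (1 + 0.2164/365)^365 − 1 = 24.152%
Beacon Lending: (1 + 0.2190/2)^2 − 1 = 23.099%
Redwood Financial: (1 + 0.2096/52)^52 − 1 = 23.267%
The highest effective annual rate is Horizon Finance at 24.152%.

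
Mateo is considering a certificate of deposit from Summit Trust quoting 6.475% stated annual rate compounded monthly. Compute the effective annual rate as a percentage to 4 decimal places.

EAR = (1 + 0.06475/12)^12 − 1.
= 1.066707 − 1 = 6.6707%.

6.6707%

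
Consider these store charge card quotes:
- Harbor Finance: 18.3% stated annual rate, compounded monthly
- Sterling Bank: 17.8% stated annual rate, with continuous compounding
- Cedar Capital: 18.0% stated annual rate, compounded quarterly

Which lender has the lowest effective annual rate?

Cedar Capital

Harbor Finance: (1 + 0.183/12)^12 − 1 = 19.916%
Sterling Bank: e^0.178 − 1 = 19.483%
Cedar Capital: (1 + 0.180/4)^4 − 1 = 19.252%
The lowest effective annual rate is Cedar Capital at 19.252%.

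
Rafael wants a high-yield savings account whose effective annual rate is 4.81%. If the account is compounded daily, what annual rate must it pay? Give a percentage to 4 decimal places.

4.6982%

(1 + r/365)^365 − 1 = 0.0481, so 1 + r/365 = 1.0481^(1/365).
r/365 = 0.000129, so r = 0.046982 = 4.6982%.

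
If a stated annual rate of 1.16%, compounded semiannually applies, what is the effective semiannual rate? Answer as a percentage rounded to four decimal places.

With a nominal annual rate compounded semiannually, the periodic rate is the nominal rate divided by 2.
i = 0.0116 / 2 = 0.0058000 = 0.5800%.

0.5800%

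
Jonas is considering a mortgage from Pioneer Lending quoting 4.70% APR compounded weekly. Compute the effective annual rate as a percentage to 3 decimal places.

4.810%

EAR = (1 + 0.0470/52)^52 − 1.
= (1 + 0.000904)^52 − 1 = 1.048100 − 1 = 4.810%.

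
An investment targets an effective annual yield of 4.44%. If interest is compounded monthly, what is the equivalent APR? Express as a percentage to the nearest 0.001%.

(1 + r/12)^12 − 1 = 0.0444, so 1 + r/12 = 1.0444^(1/12).
r/12 = 0.003627, so r = 0.043521 = 4.352%.

4.352%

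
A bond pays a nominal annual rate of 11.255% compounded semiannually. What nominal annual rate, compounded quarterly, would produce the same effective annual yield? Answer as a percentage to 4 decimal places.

EAR = (1 + 0.11255/2)^2 − 1 = 0.115717.
Solve (1 + r/4)^4 = 1.115717: r/4 = 1.115717^(1/4) − 1 = 0.027752, so r = 0.111010 = 11.1010%.

11.1010%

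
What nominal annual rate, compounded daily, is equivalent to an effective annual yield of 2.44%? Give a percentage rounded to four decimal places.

2.4108%

(1 + r/365)^365 − 1 = 0.0244, so 1 + r/365 = 1.0244^(1/365).
r/365 = 0.000066, so r = 0.024108 = 2.4108%.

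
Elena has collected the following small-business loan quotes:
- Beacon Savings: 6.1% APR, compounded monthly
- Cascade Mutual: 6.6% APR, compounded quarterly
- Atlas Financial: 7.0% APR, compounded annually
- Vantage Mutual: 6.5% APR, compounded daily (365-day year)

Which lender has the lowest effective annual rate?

Beacon Savings: (1 + 0.061/12)^12 − 1 = 6.273%
Cascade Mutual: (1 + 0.066/4)^4 − 1 = 6.765%
Atlas Financial: compounded annually, EAR = 7.000%
Vantage Mutual: (1 + 0.065/365)^365 − 1 = 6.715%
The lowest effective annual rate is Beacon Savings at 6.273%.

Beacon Savings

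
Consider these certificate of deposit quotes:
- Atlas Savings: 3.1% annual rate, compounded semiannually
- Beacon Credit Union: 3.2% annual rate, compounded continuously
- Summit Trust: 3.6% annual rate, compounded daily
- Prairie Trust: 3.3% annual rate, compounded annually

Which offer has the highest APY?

Atlas Savings: (1 + 0.031/2)^2 − 1 = 3.124%
Beacon Credit Union: e^0.032 − 1 = 3.252%
Summit Trust: (1 + 0.036/365)^365 − 1 = 3.665%
Prairie Trust: compounded annually, EAR = 3.300%
The highest effective annual rate is Summit Trust at 3.665%.

Summit Trust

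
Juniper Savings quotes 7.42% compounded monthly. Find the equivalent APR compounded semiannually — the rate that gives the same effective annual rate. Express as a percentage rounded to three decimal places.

EAR = (1 + 0.0742/12)^12 − 1 = 0.076776.
Solve (1 + r/2)^2 = 1.076776: r/2 = 1.076776^(1/2) − 1 = 0.037678, so r = 0.075357 = 7.536%.

7.536%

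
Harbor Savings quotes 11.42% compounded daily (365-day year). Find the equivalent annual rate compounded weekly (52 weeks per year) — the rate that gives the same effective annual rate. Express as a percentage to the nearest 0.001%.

11.431%

EAR = (1 + 0.1142/365)^365 − 1 = 0.120956.
Solve (1 + r/52)^52 = 1.120956: r/52 = 1.120956^(1/52) − 1 = 0.002198, so r = 0.114308 = 11.431%.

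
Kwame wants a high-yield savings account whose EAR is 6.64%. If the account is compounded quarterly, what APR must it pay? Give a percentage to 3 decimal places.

6.481%

(1 + r/4)^4 − 1 = 0.0664, so 1 + r/4 = 1.0664^(1/4).
r/4 = 0.016202, so r = 0.064808 = 6.481%.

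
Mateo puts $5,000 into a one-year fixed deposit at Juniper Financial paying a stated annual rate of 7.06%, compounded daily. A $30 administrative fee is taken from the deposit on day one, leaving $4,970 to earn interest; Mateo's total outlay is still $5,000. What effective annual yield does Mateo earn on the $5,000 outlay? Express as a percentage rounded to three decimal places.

Value after one year: 4,970 × (1 + 0.0706/365)^365 = 4,970 × 1.073145 = $5,333.53.
Effective yield on the $5,000 outlay: 5,333.53 / 5,000 − 1 = 0.066706 = 6.671%.

6.671%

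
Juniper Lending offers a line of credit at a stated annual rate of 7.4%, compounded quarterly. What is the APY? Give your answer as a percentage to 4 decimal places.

EAR = (1 + 0.074/4)^4 − 1.
= 1.076079 − 1 = 7.6079%.

7.6079%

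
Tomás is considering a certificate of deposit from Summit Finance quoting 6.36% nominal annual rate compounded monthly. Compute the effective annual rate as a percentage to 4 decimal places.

6.5487%

EAR = (1 + 0.0636/12)^12 − 1.
= (1 + 0.005300)^12 − 1 = 1.065487 − 1 = 6.5487%.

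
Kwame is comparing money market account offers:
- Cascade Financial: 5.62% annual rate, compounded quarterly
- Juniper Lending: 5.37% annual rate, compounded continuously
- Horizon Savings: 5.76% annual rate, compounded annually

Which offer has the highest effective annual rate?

Horizon Savings

Cascade Financial: (1 + 0.0562/4)^4 − 1 = 5.740%
Juniper Lending: e^0.0537 − 1 = 5.517%
Horizon Savings: compounded annually, EAR = 5.760%
The highest effective annual rate is Horizon Savings at 5.760%.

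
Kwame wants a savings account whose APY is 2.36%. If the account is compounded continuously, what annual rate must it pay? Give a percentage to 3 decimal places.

Continuous: nominal r satisfies e^r − 1 = 0.0236.
r = ln(1 + 0.0236) = ln(1.0236) = 0.023326 = 2.333%.

2.333%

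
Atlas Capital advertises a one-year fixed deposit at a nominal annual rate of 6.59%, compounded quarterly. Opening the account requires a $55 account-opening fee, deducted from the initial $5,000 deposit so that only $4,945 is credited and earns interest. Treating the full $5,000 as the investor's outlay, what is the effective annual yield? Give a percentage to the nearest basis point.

5.58%

Value after one year: 4,945 × (1 + 0.0659/4)^4 = 4,945 × 1.067547 = $5,279.02.
Effective yield on the $5,000 outlay: 5,279.02 / 5,000 − 1 = 0.055804 = 5.58%.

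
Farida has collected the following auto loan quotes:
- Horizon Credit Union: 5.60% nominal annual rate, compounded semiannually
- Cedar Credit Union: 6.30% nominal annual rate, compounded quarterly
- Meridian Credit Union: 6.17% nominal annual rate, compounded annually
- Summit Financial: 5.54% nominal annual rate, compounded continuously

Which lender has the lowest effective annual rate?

Horizon Credit Union

Horizon Credit Union: (1 + 0.0560/2)^2 − 1 = 5.678%
Cedar Credit Union: (1 + 0.0630/4)^4 − 1 = 6.450%
Meridian Credit Union: compounded annually, EAR = 6.170%
Summit Financial: e^0.0554 − 1 = 5.696%
The lowest effective annual rate is Horizon Credit Union at 5.678%.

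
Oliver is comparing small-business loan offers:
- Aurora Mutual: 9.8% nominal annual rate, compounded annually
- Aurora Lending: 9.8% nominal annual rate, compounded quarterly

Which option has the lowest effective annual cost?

Aurora Mutual

Aurora Mutual: compounded annually, EAR = 9.800%
Aurora Lending: (1 + 0.098/4)^4 − 1 = 10.166%
The lowest effective annual rate is Aurora Mutual at 9.800%.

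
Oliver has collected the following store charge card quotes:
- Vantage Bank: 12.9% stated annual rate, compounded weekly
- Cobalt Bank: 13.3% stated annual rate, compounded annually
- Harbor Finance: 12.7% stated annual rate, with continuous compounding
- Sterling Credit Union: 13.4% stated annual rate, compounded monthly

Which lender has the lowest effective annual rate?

Cobalt Bank

Vantage Bank: (1 + 0.129/52)^52 − 1 = 13.751%
Cobalt Bank: compounded annually, EAR = 13.300%
Harbor Finance: e^0.127 − 1 = 13.542%
Sterling Credit Union: (1 + 0.134/12)^12 − 1 = 14.254%
The lowest effective annual rate is Cobalt Bank at 13.300%.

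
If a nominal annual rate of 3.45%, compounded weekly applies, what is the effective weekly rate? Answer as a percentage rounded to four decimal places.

0.0663%

With a nominal annual rate compounded weekly, the periodic rate is the nominal rate divided by 52.
i = 0.0345 / 52 = 0.0006635 = 0.0663%.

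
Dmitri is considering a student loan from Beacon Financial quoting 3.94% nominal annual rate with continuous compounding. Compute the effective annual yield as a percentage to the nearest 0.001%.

4.019%

With continuous compounding, EAR = e^0.0394 − 1.
e^0.0394 = 1.040186, so EAR = 0.040186 = 4.019%.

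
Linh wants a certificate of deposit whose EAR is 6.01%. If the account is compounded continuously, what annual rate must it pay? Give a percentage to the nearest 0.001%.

5.836%

Continuous: nominal r satisfies e^r − 1 = 0.0601.
r = ln(1 + 0.0601) = ln(1.0601) = 0.058363 = 5.836%.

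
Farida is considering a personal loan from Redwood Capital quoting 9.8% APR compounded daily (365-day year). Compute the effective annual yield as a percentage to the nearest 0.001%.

10.295%

EAR = (1 + 0.098/365)^365 − 1.
= (1 + 0.000268)^365 − 1 = 1.102948 − 1 = 10.295%.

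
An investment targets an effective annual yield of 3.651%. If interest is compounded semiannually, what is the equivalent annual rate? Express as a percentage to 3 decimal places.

(1 + r/2)^2 − 1 = 0.03651, so 1 + r/2 = 1.03651^(1/2).
r/2 = 0.018091, so r = 0.036183 = 3.618%.

3.618%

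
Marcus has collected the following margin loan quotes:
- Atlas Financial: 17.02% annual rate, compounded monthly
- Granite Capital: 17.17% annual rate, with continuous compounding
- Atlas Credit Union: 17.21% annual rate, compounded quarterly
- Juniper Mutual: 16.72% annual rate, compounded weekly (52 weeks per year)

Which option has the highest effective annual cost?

Atlas Financial: (1 + 0.1702/12)^12 − 1 = 18.413%
Granite Capital: e^0.1717 − 1 = 18.732%
Atlas Credit Union: (1 + 0.1721/4)^4 − 1 = 18.353%
Juniper Mutual: (1 + 0.1672/52)^52 − 1 = 18.167%
The highest effective annual rate is Granite Capital at 18.732%.

Granite Capital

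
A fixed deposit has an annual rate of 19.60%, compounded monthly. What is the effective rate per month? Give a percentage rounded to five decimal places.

1.63333%

With a nominal annual rate compounded monthly, the periodic rate is the nominal rate divided by 12.
i = 0.1960 / 12 = 0.0163333 = 1.63333%.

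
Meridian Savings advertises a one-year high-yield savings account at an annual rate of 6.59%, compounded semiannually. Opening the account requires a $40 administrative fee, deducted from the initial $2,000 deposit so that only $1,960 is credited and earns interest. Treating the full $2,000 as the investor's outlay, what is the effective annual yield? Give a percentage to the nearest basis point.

4.56%

Value after one year: 1,960 × (1 + 0.0659/2)^2 = 1,960 × 1.066986 = $2,091.29.
Effective yield on the $2,000 outlay: 2,091.29 / 2,000 − 1 = 0.045646 = 4.56%.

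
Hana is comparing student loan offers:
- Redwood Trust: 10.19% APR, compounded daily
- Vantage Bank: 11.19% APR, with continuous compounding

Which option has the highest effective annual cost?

Vantage Bank

Redwood Trust: (1 + 0.1019/365)^365 − 1 = 10.726%
Vantage Bank: e^0.1119 − 1 = 11.840%
The highest effective annual rate is Vantage Bank at 11.840%.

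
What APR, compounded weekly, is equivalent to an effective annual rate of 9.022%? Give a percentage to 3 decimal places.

(1 + r/52)^52 − 1 = 0.09022, so 1 + r/52 = 1.09022^(1/52).
r/52 = 0.001663, so r = 0.086451 = 8.645%.

8.645%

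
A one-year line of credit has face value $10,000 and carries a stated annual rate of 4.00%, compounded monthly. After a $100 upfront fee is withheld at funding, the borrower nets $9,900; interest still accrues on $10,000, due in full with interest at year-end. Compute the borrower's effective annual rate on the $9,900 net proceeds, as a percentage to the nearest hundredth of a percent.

Amount owed after one year: 10,000 × (1 + 0.0400/12)^12 = 10,000 × 1.040742 = $10,407.42.
Effective rate on net proceeds: 10,407.42 / 9,900 − 1 = 0.051254 = 5.13%.

5.13%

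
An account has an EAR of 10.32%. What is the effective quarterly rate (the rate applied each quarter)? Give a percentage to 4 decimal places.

The per-quarter rate i satisfies (1 + i)^4 = 1 + 0.1032.
i = 1.1032^(1/4) − 1 = 0.0248577 = 2.4858%.

2.4858%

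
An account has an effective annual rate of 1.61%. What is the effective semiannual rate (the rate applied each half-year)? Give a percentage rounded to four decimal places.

0.8018%

The per-half-year rate i satisfies (1 + i)^2 = 1 + 0.0161.
i = 1.0161^(1/2) − 1 = 0.0080179 = 0.8018%.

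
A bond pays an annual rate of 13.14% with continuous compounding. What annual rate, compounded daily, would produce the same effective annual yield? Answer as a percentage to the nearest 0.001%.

EAR under continuous compounding: e^0.1314 − 1 = 0.140424.
Solve (1 + r/365)^365 = 1.140424: r/365 = 1.140424^(1/365) − 1 = 0.000360, so r = 0.131424 = 13.142%.

13.142%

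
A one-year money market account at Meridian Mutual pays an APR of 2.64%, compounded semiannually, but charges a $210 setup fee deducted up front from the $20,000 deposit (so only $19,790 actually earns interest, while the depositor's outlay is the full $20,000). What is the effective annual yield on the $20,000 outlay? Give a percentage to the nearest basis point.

1.58%

Value after one year: 19,790 × (1 + 0.0264/2)^2 = 19,790 × 1.026574 = $20,315.90.
Effective yield on the $20,000 outlay: 20,315.90 / 20,000 − 1 = 0.015795 = 1.58%.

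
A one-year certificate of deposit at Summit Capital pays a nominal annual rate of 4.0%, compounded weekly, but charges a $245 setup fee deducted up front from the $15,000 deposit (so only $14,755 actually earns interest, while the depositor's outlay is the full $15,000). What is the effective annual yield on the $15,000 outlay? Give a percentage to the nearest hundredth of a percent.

Value after one year: 14,755 × (1 + 0.040/52)^52 = 14,755 × 1.040795 = $15,356.93.
Effective yield on the $15,000 outlay: 15,356.93 / 15,000 − 1 = 0.023795 = 2.38%.

2.38%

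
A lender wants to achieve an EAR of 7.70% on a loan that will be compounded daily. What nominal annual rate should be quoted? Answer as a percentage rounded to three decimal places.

(1 + r/365)^365 − 1 = 0.0770, so 1 + r/365 = 1.0770^(1/365).
r/365 = 0.000203, so r = 0.074187 = 7.419%.

7.419%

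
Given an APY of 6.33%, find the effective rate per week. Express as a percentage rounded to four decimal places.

The per-week rate i satisfies (1 + i)^52 = 1 + 0.0633.
i = 1.0633^(1/52) − 1 = 0.0011810 = 0.1181%.

0.1181%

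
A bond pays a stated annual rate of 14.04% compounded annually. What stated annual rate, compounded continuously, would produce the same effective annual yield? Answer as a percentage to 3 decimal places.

13.138%

Compounded annually, EAR = nominal = 0.140400.
Equivalent continuous rate: r = ln(1 + 0.140400) = 0.131379 = 13.138%.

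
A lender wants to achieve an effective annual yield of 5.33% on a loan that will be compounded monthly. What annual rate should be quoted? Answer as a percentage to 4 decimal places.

(1 + r/12)^12 − 1 = 0.0533, so 1 + r/12 = 1.0533^(1/12).
r/12 = 0.004337, so r = 0.052041 = 5.2041%.

5.2041%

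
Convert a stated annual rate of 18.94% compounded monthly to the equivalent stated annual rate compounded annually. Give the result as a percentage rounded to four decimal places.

EAR = (1 + 0.1894/12)^12 − 1 = 0.206738.
Compounded annually, the equivalent nominal rate is the EAR itself: 20.6738%.

20.6738%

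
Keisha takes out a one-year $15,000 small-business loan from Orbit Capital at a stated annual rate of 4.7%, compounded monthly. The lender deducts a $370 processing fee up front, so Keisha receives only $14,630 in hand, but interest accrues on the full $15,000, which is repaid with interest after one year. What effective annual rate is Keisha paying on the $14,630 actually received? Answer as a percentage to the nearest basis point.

7.45%

Amount owed after one year: 15,000 × (1 + 0.047/12)^12 = 15,000 × 1.048026 = $15,720.39.
Effective rate on net proceeds: 15,720.39 / 14,630 − 1 = 0.074531 = 7.45%.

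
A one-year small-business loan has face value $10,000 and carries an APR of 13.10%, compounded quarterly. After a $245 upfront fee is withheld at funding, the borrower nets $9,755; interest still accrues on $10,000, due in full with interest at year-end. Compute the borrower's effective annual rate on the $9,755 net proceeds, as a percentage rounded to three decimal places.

Amount owed after one year: 10,000 × (1 + 0.1310/4)^4 = 10,000 × 1.137577 = $11,375.77.
Effective rate on net proceeds: 11,375.77 / 9,755 − 1 = 0.166148 = 16.615%.

16.615%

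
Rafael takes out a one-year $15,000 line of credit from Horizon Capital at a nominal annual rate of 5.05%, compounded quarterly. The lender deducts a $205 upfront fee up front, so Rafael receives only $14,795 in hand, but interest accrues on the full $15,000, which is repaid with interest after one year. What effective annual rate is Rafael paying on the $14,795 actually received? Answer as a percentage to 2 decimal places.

Amount owed after one year: 15,000 × (1 + 0.0505/4)^4 = 15,000 × 1.051464 = $15,771.97.
Effective rate on net proceeds: 15,771.97 / 14,795 − 1 = 0.066034 = 6.60%.

6.60%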